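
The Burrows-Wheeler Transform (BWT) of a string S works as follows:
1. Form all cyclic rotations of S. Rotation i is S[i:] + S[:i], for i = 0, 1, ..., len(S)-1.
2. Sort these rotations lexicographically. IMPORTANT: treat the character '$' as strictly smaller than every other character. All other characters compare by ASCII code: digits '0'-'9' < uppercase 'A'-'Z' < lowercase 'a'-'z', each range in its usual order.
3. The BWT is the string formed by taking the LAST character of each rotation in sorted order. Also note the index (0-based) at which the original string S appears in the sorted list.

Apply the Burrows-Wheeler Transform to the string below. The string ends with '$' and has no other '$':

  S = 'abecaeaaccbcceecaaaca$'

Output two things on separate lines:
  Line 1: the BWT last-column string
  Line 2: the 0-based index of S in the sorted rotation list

All 22 rotations (rotation i = S[i:]+S[:i]):
  rot[0] = abecaeaaccbcceecaaaca$
  rot[1] = becaeaaccbcceecaaaca$a
  rot[2] = ecaeaaccbcceecaaaca$ab
  rot[3] = caeaaccbcceecaaaca$abe
  rot[4] = aeaaccbcceecaaaca$abec
  rot[5] = eaaccbcceecaaaca$abeca
  rot[6] = aaccbcceecaaaca$abecae
  rot[7] = accbcceecaaaca$abecaea
  rot[8] = ccbcceecaaaca$abecaeaa
  rot[9] = cbcceecaaaca$abecaeaac
  rot[10] = bcceecaaaca$abecaeaacc
  rot[11] = cceecaaaca$abecaeaaccb
  rot[12] = ceecaaaca$abecaeaaccbc
  rot[13] = eecaaaca$abecaeaaccbcc
  rot[14] = ecaaaca$abecaeaaccbcce
  rot[15] = caaaca$abecaeaaccbccee
  rot[16] = aaaca$abecaeaaccbcceec
  rot[17] = aaca$abecaeaaccbcceeca
  rot[18] = aca$abecaeaaccbcceecaa
  rot[19] = ca$abecaeaaccbcceecaaa
  rot[20] = a$abecaeaaccbcceecaaac
  rot[21] = $abecaeaaccbcceecaaaca
Sorted (with $ < everything):
  sorted[0] = $abecaeaaccbcceecaaaca  (last char: 'a')
  sorted[1] = a$abecaeaaccbcceecaaac  (last char: 'c')
  sorted[2] = aaaca$abecaeaaccbcceec  (last char: 'c')
  sorted[3] = aaca$abecaeaaccbcceeca  (last char: 'a')
  sorted[4] = aaccbcceecaaaca$abecae  (last char: 'e')
  sorted[5] = abecaeaaccbcceecaaaca$  (last char: '$')
  sorted[6] = aca$abecaeaaccbcceecaa  (last char: 'a')
  sorted[7] = accbcceecaaaca$abecaea  (last char: 'a')
  sorted[8] = aeaaccbcceecaaaca$abec  (last char: 'c')
  sorted[9] = bcceecaaaca$abecaeaacc  (last char: 'c')
  sorted[10] = becaeaaccbcceecaaaca$a  (last char: 'a')
  sorted[11] = ca$abecaeaaccbcceecaaa  (last char: 'a')
  sorted[12] = caaaca$abecaeaaccbccee  (last char: 'e')
  sorted[13] = caeaaccbcceecaaaca$abe  (last char: 'e')
  sorted[14] = cbcceecaaaca$abecaeaac  (last char: 'c')
  sorted[15] = ccbcceecaaaca$abecaeaa  (last char: 'a')
  sorted[16] = cceecaaaca$abecaeaaccb  (last char: 'b')
  sorted[17] = ceecaaaca$abecaeaaccbc  (last char: 'c')
  sorted[18] = eaaccbcceecaaaca$abeca  (last char: 'a')
  sorted[19] = ecaaaca$abecaeaaccbcce  (last char: 'e')
  sorted[20] = ecaeaaccbcceecaaaca$ab  (last char: 'b')
  sorted[21] = eecaaaca$abecaeaaccbcc  (last char: 'c')
Last column: accae$aaccaaeecabcaebc
Original string S is at sorted index 5

Answer: accae$aaccaaeecabcaebc
5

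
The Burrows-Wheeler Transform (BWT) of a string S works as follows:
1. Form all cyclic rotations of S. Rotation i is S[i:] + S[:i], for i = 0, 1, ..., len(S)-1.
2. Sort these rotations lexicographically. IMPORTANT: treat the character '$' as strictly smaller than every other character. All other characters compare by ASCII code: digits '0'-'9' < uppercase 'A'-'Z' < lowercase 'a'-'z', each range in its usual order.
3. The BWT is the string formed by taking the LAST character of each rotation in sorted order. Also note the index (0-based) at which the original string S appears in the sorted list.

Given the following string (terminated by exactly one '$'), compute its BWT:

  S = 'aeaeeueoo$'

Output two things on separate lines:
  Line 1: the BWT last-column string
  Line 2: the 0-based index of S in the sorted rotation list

Answer: o$eaaueoee
1

Derivation:
All 10 rotations (rotation i = S[i:]+S[:i]):
  rot[0] = aeaeeueoo$
  rot[1] = eaeeueoo$a
  rot[2] = aeeueoo$ae
  rot[3] = eeueoo$aea
  rot[4] = eueoo$aeae
  rot[5] = ueoo$aeaee
  rot[6] = eoo$aeaeeu
  rot[7] = oo$aeaeeue
  rot[8] = o$aeaeeueo
  rot[9] = $aeaeeueoo
Sorted (with $ < everything):
  sorted[0] = $aeaeeueoo  (last char: 'o')
  sorted[1] = aeaeeueoo$  (last char: '$')
  sorted[2] = aeeueoo$ae  (last char: 'e')
  sorted[3] = eaeeueoo$a  (last char: 'a')
  sorted[4] = eeueoo$aea  (last char: 'a')
  sorted[5] = eoo$aeaeeu  (last char: 'u')
  sorted[6] = eueoo$aeae  (last char: 'e')
  sorted[7] = o$aeaeeueo  (last char: 'o')
  sorted[8] = oo$aeaeeue  (last char: 'e')
  sorted[9] = ueoo$aeaee  (last char: 'e')
Last column: o$eaaueoee
Original string S is at sorted index 1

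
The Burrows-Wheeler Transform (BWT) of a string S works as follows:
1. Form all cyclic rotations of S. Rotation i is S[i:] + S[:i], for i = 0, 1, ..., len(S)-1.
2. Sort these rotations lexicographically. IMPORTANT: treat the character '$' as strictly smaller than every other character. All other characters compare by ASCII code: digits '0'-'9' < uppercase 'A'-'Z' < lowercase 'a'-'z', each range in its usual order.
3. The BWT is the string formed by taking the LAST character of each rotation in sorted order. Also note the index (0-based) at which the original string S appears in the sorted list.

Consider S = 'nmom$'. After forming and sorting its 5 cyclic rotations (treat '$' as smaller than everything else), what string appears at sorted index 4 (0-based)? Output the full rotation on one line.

Answer: om$nm

Derivation:
All 5 rotations (rotation i = S[i:]+S[:i]):
  rot[0] = nmom$
  rot[1] = mom$n
  rot[2] = om$nm
  rot[3] = m$nmo
  rot[4] = $nmom
Sorted (with $ < everything):
  sorted[0] = $nmom
  sorted[1] = m$nmo
  sorted[2] = mom$n
  sorted[3] = nmom$
  sorted[4] = om$nm
sorted[4] = om$nm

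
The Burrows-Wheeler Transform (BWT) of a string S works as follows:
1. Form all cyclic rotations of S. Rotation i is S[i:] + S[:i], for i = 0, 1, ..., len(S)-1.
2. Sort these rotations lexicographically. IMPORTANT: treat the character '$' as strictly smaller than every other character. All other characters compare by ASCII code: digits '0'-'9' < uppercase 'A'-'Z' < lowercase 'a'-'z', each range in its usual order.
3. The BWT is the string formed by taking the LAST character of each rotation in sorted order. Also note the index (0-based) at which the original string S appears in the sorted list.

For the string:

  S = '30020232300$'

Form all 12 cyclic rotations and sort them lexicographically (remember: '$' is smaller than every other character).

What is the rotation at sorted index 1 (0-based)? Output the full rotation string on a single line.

All 12 rotations (rotation i = S[i:]+S[:i]):
  rot[0] = 30020232300$
  rot[1] = 0020232300$3
  rot[2] = 020232300$30
  rot[3] = 20232300$300
  rot[4] = 0232300$3002
  rot[5] = 232300$30020
  rot[6] = 32300$300202
  rot[7] = 2300$3002023
  rot[8] = 300$30020232
  rot[9] = 00$300202323
  rot[10] = 0$3002023230
  rot[11] = $30020232300
Sorted (with $ < everything):
  sorted[0] = $30020232300
  sorted[1] = 0$3002023230
  sorted[2] = 00$300202323
  sorted[3] = 0020232300$3
  sorted[4] = 020232300$30
  sorted[5] = 0232300$3002
  sorted[6] = 20232300$300
  sorted[7] = 2300$3002023
  sorted[8] = 232300$30020
  sorted[9] = 300$30020232
  sorted[10] = 30020232300$
  sorted[11] = 32300$300202
sorted[1] = 0$3002023230

Answer: 0$3002023230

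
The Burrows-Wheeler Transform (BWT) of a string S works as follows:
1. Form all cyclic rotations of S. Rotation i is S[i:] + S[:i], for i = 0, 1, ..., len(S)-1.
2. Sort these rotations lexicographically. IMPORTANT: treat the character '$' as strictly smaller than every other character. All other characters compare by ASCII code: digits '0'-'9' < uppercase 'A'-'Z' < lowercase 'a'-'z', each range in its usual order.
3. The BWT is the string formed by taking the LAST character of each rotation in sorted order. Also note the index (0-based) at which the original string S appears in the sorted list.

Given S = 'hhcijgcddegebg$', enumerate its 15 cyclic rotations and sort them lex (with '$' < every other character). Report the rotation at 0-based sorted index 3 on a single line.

All 15 rotations (rotation i = S[i:]+S[:i]):
  rot[0] = hhcijgcddegebg$
  rot[1] = hcijgcddegebg$h
  rot[2] = cijgcddegebg$hh
  rot[3] = ijgcddegebg$hhc
  rot[4] = jgcddegebg$hhci
  rot[5] = gcddegebg$hhcij
  rot[6] = cddegebg$hhcijg
  rot[7] = ddegebg$hhcijgc
  rot[8] = degebg$hhcijgcd
  rot[9] = egebg$hhcijgcdd
  rot[10] = gebg$hhcijgcdde
  rot[11] = ebg$hhcijgcddeg
  rot[12] = bg$hhcijgcddege
  rot[13] = g$hhcijgcddegeb
  rot[14] = $hhcijgcddegebg
Sorted (with $ < everything):
  sorted[0] = $hhcijgcddegebg
  sorted[1] = bg$hhcijgcddege
  sorted[2] = cddegebg$hhcijg
  sorted[3] = cijgcddegebg$hh
  sorted[4] = ddegebg$hhcijgc
  sorted[5] = degebg$hhcijgcd
  sorted[6] = ebg$hhcijgcddeg
  sorted[7] = egebg$hhcijgcdd
  sorted[8] = g$hhcijgcddegeb
  sorted[9] = gcddegebg$hhcij
  sorted[10] = gebg$hhcijgcdde
  sorted[11] = hcijgcddegebg$h
  sorted[12] = hhcijgcddegebg$
  sorted[13] = ijgcddegebg$hhc
  sorted[14] = jgcddegebg$hhci
sorted[3] = cijgcddegebg$hh

Answer: cijgcddegebg$hh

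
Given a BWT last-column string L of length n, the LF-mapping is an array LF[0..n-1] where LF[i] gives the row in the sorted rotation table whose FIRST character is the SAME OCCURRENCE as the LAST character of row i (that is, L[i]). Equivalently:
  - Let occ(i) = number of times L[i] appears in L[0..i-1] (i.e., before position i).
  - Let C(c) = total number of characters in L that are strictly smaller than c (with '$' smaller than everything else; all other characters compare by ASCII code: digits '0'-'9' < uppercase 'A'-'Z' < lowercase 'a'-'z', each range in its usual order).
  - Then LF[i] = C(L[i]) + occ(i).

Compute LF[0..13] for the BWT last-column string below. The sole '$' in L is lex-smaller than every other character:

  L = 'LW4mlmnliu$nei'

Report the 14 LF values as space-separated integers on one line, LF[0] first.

Char counts: '$':1, '4':1, 'L':1, 'W':1, 'e':1, 'i':2, 'l':2, 'm':2, 'n':2, 'u':1
C (first-col start): C('$')=0, C('4')=1, C('L')=2, C('W')=3, C('e')=4, C('i')=5, C('l')=7, C('m')=9, C('n')=11, C('u')=13
L[0]='L': occ=0, LF[0]=C('L')+0=2+0=2
L[1]='W': occ=0, LF[1]=C('W')+0=3+0=3
L[2]='4': occ=0, LF[2]=C('4')+0=1+0=1
L[3]='m': occ=0, LF[3]=C('m')+0=9+0=9
L[4]='l': occ=0, LF[4]=C('l')+0=7+0=7
L[5]='m': occ=1, LF[5]=C('m')+1=9+1=10
L[6]='n': occ=0, LF[6]=C('n')+0=11+0=11
L[7]='l': occ=1, LF[7]=C('l')+1=7+1=8
L[8]='i': occ=0, LF[8]=C('i')+0=5+0=5
L[9]='u': occ=0, LF[9]=C('u')+0=13+0=13
L[10]='$': occ=0, LF[10]=C('$')+0=0+0=0
L[11]='n': occ=1, LF[11]=C('n')+1=11+1=12
L[12]='e': occ=0, LF[12]=C('e')+0=4+0=4
L[13]='i': occ=1, LF[13]=C('i')+1=5+1=6

Answer: 2 3 1 9 7 10 11 8 5 13 0 12 4 6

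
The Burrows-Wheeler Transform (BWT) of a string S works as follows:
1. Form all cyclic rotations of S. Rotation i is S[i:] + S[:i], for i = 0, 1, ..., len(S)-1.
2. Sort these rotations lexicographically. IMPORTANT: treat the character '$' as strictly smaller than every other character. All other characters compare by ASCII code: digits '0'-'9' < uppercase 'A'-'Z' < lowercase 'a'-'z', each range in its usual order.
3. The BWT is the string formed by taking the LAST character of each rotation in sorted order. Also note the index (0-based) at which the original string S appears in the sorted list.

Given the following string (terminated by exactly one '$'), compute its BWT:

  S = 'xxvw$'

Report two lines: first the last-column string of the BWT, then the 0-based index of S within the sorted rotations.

All 5 rotations (rotation i = S[i:]+S[:i]):
  rot[0] = xxvw$
  rot[1] = xvw$x
  rot[2] = vw$xx
  rot[3] = w$xxv
  rot[4] = $xxvw
Sorted (with $ < everything):
  sorted[0] = $xxvw  (last char: 'w')
  sorted[1] = vw$xx  (last char: 'x')
  sorted[2] = w$xxv  (last char: 'v')
  sorted[3] = xvw$x  (last char: 'x')
  sorted[4] = xxvw$  (last char: '$')
Last column: wxvx$
Original string S is at sorted index 4

Answer: wxvx$
4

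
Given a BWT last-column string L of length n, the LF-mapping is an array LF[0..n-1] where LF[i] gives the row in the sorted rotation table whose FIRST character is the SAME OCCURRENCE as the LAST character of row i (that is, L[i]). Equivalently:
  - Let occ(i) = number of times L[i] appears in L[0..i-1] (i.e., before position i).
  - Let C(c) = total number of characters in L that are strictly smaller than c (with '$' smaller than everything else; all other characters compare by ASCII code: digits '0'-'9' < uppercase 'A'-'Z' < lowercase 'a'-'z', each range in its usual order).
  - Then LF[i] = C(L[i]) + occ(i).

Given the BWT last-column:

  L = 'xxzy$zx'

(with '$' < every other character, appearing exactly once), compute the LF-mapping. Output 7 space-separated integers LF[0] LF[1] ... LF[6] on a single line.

Answer: 1 2 5 4 0 6 3

Derivation:
Char counts: '$':1, 'x':3, 'y':1, 'z':2
C (first-col start): C('$')=0, C('x')=1, C('y')=4, C('z')=5
L[0]='x': occ=0, LF[0]=C('x')+0=1+0=1
L[1]='x': occ=1, LF[1]=C('x')+1=1+1=2
L[2]='z': occ=0, LF[2]=C('z')+0=5+0=5
L[3]='y': occ=0, LF[3]=C('y')+0=4+0=4
L[4]='$': occ=0, LF[4]=C('$')+0=0+0=0
L[5]='z': occ=1, LF[5]=C('z')+1=5+1=6
L[6]='x': occ=2, LF[6]=C('x')+2=1+2=3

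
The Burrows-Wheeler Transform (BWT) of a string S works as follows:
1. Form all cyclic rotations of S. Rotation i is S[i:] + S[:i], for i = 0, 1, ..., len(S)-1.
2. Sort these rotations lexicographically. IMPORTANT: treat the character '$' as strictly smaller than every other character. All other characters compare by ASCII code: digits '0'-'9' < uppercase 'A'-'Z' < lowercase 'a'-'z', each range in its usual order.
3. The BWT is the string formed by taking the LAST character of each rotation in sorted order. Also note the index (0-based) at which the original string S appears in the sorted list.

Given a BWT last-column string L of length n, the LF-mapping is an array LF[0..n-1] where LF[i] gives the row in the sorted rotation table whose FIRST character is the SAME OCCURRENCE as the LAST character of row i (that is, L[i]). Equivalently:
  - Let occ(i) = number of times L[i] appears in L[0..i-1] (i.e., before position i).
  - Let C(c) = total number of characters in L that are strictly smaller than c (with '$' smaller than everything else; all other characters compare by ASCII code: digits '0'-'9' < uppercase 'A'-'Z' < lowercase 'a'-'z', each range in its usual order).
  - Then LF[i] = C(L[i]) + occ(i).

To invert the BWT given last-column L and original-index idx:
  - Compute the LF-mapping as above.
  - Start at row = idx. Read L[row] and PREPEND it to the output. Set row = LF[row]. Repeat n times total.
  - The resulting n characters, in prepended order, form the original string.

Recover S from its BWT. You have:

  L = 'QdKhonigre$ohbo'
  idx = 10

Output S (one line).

Answer: neighborhoodKQ$

Derivation:
LF mapping: 2 4 1 7 11 10 9 6 14 5 0 12 8 3 13
Walk LF starting at row 10, prepending L[row]:
  step 1: row=10, L[10]='$', prepend. Next row=LF[10]=0
  step 2: row=0, L[0]='Q', prepend. Next row=LF[0]=2
  step 3: row=2, L[2]='K', prepend. Next row=LF[2]=1
  step 4: row=1, L[1]='d', prepend. Next row=LF[1]=4
  step 5: row=4, L[4]='o', prepend. Next row=LF[4]=11
  step 6: row=11, L[11]='o', prepend. Next row=LF[11]=12
  step 7: row=12, L[12]='h', prepend. Next row=LF[12]=8
  step 8: row=8, L[8]='r', prepend. Next row=LF[8]=14
  step 9: row=14, L[14]='o', prepend. Next row=LF[14]=13
  step 10: row=13, L[13]='b', prepend. Next row=LF[13]=3
  step 11: row=3, L[3]='h', prepend. Next row=LF[3]=7
  step 12: row=7, L[7]='g', prepend. Next row=LF[7]=6
  step 13: row=6, L[6]='i', prepend. Next row=LF[6]=9
  step 14: row=9, L[9]='e', prepend. Next row=LF[9]=5
  step 15: row=5, L[5]='n', prepend. Next row=LF[5]=10
Reversed output: neighborhoodKQ$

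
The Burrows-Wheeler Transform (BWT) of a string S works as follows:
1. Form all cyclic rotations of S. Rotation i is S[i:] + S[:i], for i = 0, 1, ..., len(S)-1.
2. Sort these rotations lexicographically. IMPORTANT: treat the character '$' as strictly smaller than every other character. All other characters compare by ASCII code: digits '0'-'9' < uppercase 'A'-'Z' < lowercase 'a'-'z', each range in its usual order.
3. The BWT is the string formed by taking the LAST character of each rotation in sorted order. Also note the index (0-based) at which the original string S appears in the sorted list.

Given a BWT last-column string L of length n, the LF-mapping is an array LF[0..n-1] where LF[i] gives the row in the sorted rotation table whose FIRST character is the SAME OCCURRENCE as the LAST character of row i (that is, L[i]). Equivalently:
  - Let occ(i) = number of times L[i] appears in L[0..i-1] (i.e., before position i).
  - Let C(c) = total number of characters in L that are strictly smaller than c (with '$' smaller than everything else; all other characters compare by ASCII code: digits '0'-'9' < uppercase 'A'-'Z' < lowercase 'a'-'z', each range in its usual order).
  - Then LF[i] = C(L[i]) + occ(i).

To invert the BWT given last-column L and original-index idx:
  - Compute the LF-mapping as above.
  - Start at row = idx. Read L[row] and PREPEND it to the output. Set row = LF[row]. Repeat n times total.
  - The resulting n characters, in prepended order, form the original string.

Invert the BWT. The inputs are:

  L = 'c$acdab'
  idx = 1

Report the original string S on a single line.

LF mapping: 4 0 1 5 6 2 3
Walk LF starting at row 1, prepending L[row]:
  step 1: row=1, L[1]='$', prepend. Next row=LF[1]=0
  step 2: row=0, L[0]='c', prepend. Next row=LF[0]=4
  step 3: row=4, L[4]='d', prepend. Next row=LF[4]=6
  step 4: row=6, L[6]='b', prepend. Next row=LF[6]=3
  step 5: row=3, L[3]='c', prepend. Next row=LF[3]=5
  step 6: row=5, L[5]='a', prepend. Next row=LF[5]=2
  step 7: row=2, L[2]='a', prepend. Next row=LF[2]=1
Reversed output: aacbdc$

Answer: aacbdc$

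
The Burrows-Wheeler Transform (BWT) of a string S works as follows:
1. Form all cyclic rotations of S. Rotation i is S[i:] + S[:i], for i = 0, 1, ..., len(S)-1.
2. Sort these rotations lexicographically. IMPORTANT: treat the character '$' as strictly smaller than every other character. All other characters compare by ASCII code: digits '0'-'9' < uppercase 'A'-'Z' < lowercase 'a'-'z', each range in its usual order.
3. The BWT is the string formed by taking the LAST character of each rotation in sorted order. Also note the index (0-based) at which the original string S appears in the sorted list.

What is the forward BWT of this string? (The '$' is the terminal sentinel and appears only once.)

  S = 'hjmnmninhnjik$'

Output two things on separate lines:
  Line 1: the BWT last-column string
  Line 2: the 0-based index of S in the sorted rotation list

All 14 rotations (rotation i = S[i:]+S[:i]):
  rot[0] = hjmnmninhnjik$
  rot[1] = jmnmninhnjik$h
  rot[2] = mnmninhnjik$hj
  rot[3] = nmninhnjik$hjm
  rot[4] = mninhnjik$hjmn
  rot[5] = ninhnjik$hjmnm
  rot[6] = inhnjik$hjmnmn
  rot[7] = nhnjik$hjmnmni
  rot[8] = hnjik$hjmnmnin
  rot[9] = njik$hjmnmninh
  rot[10] = jik$hjmnmninhn
  rot[11] = ik$hjmnmninhnj
  rot[12] = k$hjmnmninhnji
  rot[13] = $hjmnmninhnjik
Sorted (with $ < everything):
  sorted[0] = $hjmnmninhnjik  (last char: 'k')
  sorted[1] = hjmnmninhnjik$  (last char: '$')
  sorted[2] = hnjik$hjmnmnin  (last char: 'n')
  sorted[3] = ik$hjmnmninhnj  (last char: 'j')
  sorted[4] = inhnjik$hjmnmn  (last char: 'n')
  sorted[5] = jik$hjmnmninhn  (last char: 'n')
  sorted[6] = jmnmninhnjik$h  (last char: 'h')
  sorted[7] = k$hjmnmninhnji  (last char: 'i')
  sorted[8] = mninhnjik$hjmn  (last char: 'n')
  sorted[9] = mnmninhnjik$hj  (last char: 'j')
  sorted[10] = nhnjik$hjmnmni  (last char: 'i')
  sorted[11] = ninhnjik$hjmnm  (last char: 'm')
  sorted[12] = njik$hjmnmninh  (last char: 'h')
  sorted[13] = nmninhnjik$hjm  (last char: 'm')
Last column: k$njnnhinjimhm
Original string S is at sorted index 1

Answer: k$njnnhinjimhm
1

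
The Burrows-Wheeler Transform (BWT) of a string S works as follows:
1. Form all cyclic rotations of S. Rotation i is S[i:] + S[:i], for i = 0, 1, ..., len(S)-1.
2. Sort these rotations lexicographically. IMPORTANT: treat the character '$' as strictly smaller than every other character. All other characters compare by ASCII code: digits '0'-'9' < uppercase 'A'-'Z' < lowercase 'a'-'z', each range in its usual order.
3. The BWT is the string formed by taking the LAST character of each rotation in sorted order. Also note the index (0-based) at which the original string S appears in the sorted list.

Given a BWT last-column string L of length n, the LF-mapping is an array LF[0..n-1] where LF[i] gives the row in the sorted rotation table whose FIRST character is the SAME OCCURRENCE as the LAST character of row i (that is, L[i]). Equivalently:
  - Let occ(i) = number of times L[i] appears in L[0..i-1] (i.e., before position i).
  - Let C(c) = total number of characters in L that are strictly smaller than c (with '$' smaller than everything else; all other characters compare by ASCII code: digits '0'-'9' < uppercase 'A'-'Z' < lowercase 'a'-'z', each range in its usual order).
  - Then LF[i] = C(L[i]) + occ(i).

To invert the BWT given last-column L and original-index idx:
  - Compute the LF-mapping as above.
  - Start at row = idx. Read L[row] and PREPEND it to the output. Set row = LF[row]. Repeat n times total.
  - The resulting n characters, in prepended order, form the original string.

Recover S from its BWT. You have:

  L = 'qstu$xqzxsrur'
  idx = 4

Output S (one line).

Answer: rztqsuxurxsq$

Derivation:
LF mapping: 1 5 7 8 0 10 2 12 11 6 3 9 4
Walk LF starting at row 4, prepending L[row]:
  step 1: row=4, L[4]='$', prepend. Next row=LF[4]=0
  step 2: row=0, L[0]='q', prepend. Next row=LF[0]=1
  step 3: row=1, L[1]='s', prepend. Next row=LF[1]=5
  step 4: row=5, L[5]='x', prepend. Next row=LF[5]=10
  step 5: row=10, L[10]='r', prepend. Next row=LF[10]=3
  step 6: row=3, L[3]='u', prepend. Next row=LF[3]=8
  step 7: row=8, L[8]='x', prepend. Next row=LF[8]=11
  step 8: row=11, L[11]='u', prepend. Next row=LF[11]=9
  step 9: row=9, L[9]='s', prepend. Next row=LF[9]=6
  step 10: row=6, L[6]='q', prepend. Next row=LF[6]=2
  step 11: row=2, L[2]='t', prepend. Next row=LF[2]=7
  step 12: row=7, L[7]='z', prepend. Next row=LF[7]=12
  step 13: row=12, L[12]='r', prepend. Next row=LF[12]=4
Reversed output: rztqsuxurxsq$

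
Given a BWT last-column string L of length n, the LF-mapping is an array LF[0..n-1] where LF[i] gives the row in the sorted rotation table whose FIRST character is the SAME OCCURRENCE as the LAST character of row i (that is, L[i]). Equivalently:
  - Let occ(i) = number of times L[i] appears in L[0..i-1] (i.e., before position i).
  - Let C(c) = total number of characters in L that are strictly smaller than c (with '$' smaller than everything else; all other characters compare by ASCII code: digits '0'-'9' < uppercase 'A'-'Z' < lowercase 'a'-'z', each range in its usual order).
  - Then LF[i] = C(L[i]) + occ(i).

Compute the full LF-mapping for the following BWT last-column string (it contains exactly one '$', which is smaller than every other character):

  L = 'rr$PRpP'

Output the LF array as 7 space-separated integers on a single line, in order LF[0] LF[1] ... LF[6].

Char counts: '$':1, 'P':2, 'R':1, 'p':1, 'r':2
C (first-col start): C('$')=0, C('P')=1, C('R')=3, C('p')=4, C('r')=5
L[0]='r': occ=0, LF[0]=C('r')+0=5+0=5
L[1]='r': occ=1, LF[1]=C('r')+1=5+1=6
L[2]='$': occ=0, LF[2]=C('$')+0=0+0=0
L[3]='P': occ=0, LF[3]=C('P')+0=1+0=1
L[4]='R': occ=0, LF[4]=C('R')+0=3+0=3
L[5]='p': occ=0, LF[5]=C('p')+0=4+0=4
L[6]='P': occ=1, LF[6]=C('P')+1=1+1=2

Answer: 5 6 0 1 3 4 2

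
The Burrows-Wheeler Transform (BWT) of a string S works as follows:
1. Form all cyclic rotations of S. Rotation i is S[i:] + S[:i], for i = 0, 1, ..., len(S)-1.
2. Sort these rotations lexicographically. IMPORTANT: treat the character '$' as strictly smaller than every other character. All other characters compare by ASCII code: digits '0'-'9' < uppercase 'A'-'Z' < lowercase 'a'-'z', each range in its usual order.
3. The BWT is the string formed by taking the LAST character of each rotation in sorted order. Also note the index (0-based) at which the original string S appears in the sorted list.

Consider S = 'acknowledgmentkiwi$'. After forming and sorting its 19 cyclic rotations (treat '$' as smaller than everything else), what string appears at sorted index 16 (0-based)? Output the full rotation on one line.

All 19 rotations (rotation i = S[i:]+S[:i]):
  rot[0] = acknowledgmentkiwi$
  rot[1] = cknowledgmentkiwi$a
  rot[2] = knowledgmentkiwi$ac
  rot[3] = nowledgmentkiwi$ack
  rot[4] = owledgmentkiwi$ackn
  rot[5] = wledgmentkiwi$ackno
  rot[6] = ledgmentkiwi$acknow
  rot[7] = edgmentkiwi$acknowl
  rot[8] = dgmentkiwi$acknowle
  rot[9] = gmentkiwi$acknowled
  rot[10] = mentkiwi$acknowledg
  rot[11] = entkiwi$acknowledgm
  rot[12] = ntkiwi$acknowledgme
  rot[13] = tkiwi$acknowledgmen
  rot[14] = kiwi$acknowledgment
  rot[15] = iwi$acknowledgmentk
  rot[16] = wi$acknowledgmentki
  rot[17] = i$acknowledgmentkiw
  rot[18] = $acknowledgmentkiwi
Sorted (with $ < everything):
  sorted[0] = $acknowledgmentkiwi
  sorted[1] = acknowledgmentkiwi$
  sorted[2] = cknowledgmentkiwi$a
  sorted[3] = dgmentkiwi$acknowle
  sorted[4] = edgmentkiwi$acknowl
  sorted[5] = entkiwi$acknowledgm
  sorted[6] = gmentkiwi$acknowled
  sorted[7] = i$acknowledgmentkiw
  sorted[8] = iwi$acknowledgmentk
  sorted[9] = kiwi$acknowledgment
  sorted[10] = knowledgmentkiwi$ac
  sorted[11] = ledgmentkiwi$acknow
  sorted[12] = mentkiwi$acknowledg
  sorted[13] = nowledgmentkiwi$ack
  sorted[14] = ntkiwi$acknowledgme
  sorted[15] = owledgmentkiwi$ackn
  sorted[16] = tkiwi$acknowledgmen
  sorted[17] = wi$acknowledgmentki
  sorted[18] = wledgmentkiwi$ackno
sorted[16] = tkiwi$acknowledgmen

Answer: tkiwi$acknowledgmen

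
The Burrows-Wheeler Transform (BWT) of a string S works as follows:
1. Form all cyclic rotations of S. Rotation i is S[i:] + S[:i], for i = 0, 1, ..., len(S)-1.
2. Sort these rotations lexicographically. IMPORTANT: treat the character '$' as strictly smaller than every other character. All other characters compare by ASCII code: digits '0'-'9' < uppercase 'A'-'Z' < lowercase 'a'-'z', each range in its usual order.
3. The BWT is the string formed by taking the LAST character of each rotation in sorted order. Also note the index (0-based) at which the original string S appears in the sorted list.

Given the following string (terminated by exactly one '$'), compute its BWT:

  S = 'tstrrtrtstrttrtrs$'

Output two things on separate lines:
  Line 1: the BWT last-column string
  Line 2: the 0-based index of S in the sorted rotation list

All 18 rotations (rotation i = S[i:]+S[:i]):
  rot[0] = tstrrtrtstrttrtrs$
  rot[1] = strrtrtstrttrtrs$t
  rot[2] = trrtrtstrttrtrs$ts
  rot[3] = rrtrtstrttrtrs$tst
  rot[4] = rtrtstrttrtrs$tstr
  rot[5] = trtstrttrtrs$tstrr
  rot[6] = rtstrttrtrs$tstrrt
  rot[7] = tstrttrtrs$tstrrtr
  rot[8] = strttrtrs$tstrrtrt
  rot[9] = trttrtrs$tstrrtrts
  rot[10] = rttrtrs$tstrrtrtst
  rot[11] = ttrtrs$tstrrtrtstr
  rot[12] = trtrs$tstrrtrtstrt
  rot[13] = rtrs$tstrrtrtstrtt
  rot[14] = trs$tstrrtrtstrttr
  rot[15] = rs$tstrrtrtstrttrt
  rot[16] = s$tstrrtrtstrttrtr
  rot[17] = $tstrrtrtstrttrtrs
Sorted (with $ < everything):
  sorted[0] = $tstrrtrtstrttrtrs  (last char: 's')
  sorted[1] = rrtrtstrttrtrs$tst  (last char: 't')
  sorted[2] = rs$tstrrtrtstrttrt  (last char: 't')
  sorted[3] = rtrs$tstrrtrtstrtt  (last char: 't')
  sorted[4] = rtrtstrttrtrs$tstr  (last char: 'r')
  sorted[5] = rtstrttrtrs$tstrrt  (last char: 't')
  sorted[6] = rttrtrs$tstrrtrtst  (last char: 't')
  sorted[7] = s$tstrrtrtstrttrtr  (last char: 'r')
  sorted[8] = strrtrtstrttrtrs$t  (last char: 't')
  sorted[9] = strttrtrs$tstrrtrt  (last char: 't')
  sorted[10] = trrtrtstrttrtrs$ts  (last char: 's')
  sorted[11] = trs$tstrrtrtstrttr  (last char: 'r')
  sorted[12] = trtrs$tstrrtrtstrt  (last char: 't')
  sorted[13] = trtstrttrtrs$tstrr  (last char: 'r')
  sorted[14] = trttrtrs$tstrrtrts  (last char: 's')
  sorted[15] = tstrrtrtstrttrtrs$  (last char: '$')
  sorted[16] = tstrttrtrs$tstrrtr  (last char: 'r')
  sorted[17] = ttrtrs$tstrrtrtstr  (last char: 'r')
Last column: stttrttrttsrtrs$rr
Original string S is at sorted index 15

Answer: stttrttrttsrtrs$rr
15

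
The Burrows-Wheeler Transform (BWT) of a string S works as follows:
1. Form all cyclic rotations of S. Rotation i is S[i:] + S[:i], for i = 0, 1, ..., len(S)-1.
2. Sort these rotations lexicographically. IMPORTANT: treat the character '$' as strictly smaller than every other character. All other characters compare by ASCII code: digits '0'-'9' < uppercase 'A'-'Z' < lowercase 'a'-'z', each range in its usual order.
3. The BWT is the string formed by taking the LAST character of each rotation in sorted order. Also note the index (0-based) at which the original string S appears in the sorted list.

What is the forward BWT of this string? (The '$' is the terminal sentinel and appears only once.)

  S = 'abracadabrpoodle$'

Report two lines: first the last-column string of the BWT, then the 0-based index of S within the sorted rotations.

All 17 rotations (rotation i = S[i:]+S[:i]):
  rot[0] = abracadabrpoodle$
  rot[1] = bracadabrpoodle$a
  rot[2] = racadabrpoodle$ab
  rot[3] = acadabrpoodle$abr
  rot[4] = cadabrpoodle$abra
  rot[5] = adabrpoodle$abrac
  rot[6] = dabrpoodle$abraca
  rot[7] = abrpoodle$abracad
  rot[8] = brpoodle$abracada
  rot[9] = rpoodle$abracadab
  rot[10] = poodle$abracadabr
  rot[11] = oodle$abracadabrp
  rot[12] = odle$abracadabrpo
  rot[13] = dle$abracadabrpoo
  rot[14] = le$abracadabrpood
  rot[15] = e$abracadabrpoodl
  rot[16] = $abracadabrpoodle
Sorted (with $ < everything):
  sorted[0] = $abracadabrpoodle  (last char: 'e')
  sorted[1] = abracadabrpoodle$  (last char: '$')
  sorted[2] = abrpoodle$abracad  (last char: 'd')
  sorted[3] = acadabrpoodle$abr  (last char: 'r')
  sorted[4] = adabrpoodle$abrac  (last char: 'c')
  sorted[5] = bracadabrpoodle$a  (last char: 'a')
  sorted[6] = brpoodle$abracada  (last char: 'a')
  sorted[7] = cadabrpoodle$abra  (last char: 'a')
  sorted[8] = dabrpoodle$abraca  (last char: 'a')
  sorted[9] = dle$abracadabrpoo  (last char: 'o')
  sorted[10] = e$abracadabrpoodl  (last char: 'l')
  sorted[11] = le$abracadabrpood  (last char: 'd')
  sorted[12] = odle$abracadabrpo  (last char: 'o')
  sorted[13] = oodle$abracadabrp  (last char: 'p')
  sorted[14] = poodle$abracadabr  (last char: 'r')
  sorted[15] = racadabrpoodle$ab  (last char: 'b')
  sorted[16] = rpoodle$abracadab  (last char: 'b')
Last column: e$drcaaaaoldoprbb
Original string S is at sorted index 1

Answer: e$drcaaaaoldoprbb
1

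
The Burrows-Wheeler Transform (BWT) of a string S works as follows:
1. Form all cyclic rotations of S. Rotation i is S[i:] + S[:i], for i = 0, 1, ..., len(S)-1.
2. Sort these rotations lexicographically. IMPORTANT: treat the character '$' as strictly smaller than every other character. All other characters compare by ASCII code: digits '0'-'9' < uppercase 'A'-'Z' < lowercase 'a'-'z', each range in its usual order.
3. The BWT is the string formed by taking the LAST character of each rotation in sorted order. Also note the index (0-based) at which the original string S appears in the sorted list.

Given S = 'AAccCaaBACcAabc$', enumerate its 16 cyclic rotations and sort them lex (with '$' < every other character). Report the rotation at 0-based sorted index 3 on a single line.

All 16 rotations (rotation i = S[i:]+S[:i]):
  rot[0] = AAccCaaBACcAabc$
  rot[1] = AccCaaBACcAabc$A
  rot[2] = ccCaaBACcAabc$AA
  rot[3] = cCaaBACcAabc$AAc
  rot[4] = CaaBACcAabc$AAcc
  rot[5] = aaBACcAabc$AAccC
  rot[6] = aBACcAabc$AAccCa
  rot[7] = BACcAabc$AAccCaa
  rot[8] = ACcAabc$AAccCaaB
  rot[9] = CcAabc$AAccCaaBA
  rot[10] = cAabc$AAccCaaBAC
  rot[11] = Aabc$AAccCaaBACc
  rot[12] = abc$AAccCaaBACcA
  rot[13] = bc$AAccCaaBACcAa
  rot[14] = c$AAccCaaBACcAab
  rot[15] = $AAccCaaBACcAabc
Sorted (with $ < everything):
  sorted[0] = $AAccCaaBACcAabc
  sorted[1] = AAccCaaBACcAabc$
  sorted[2] = ACcAabc$AAccCaaB
  sorted[3] = Aabc$AAccCaaBACc
  sorted[4] = AccCaaBACcAabc$A
  sorted[5] = BACcAabc$AAccCaa
  sorted[6] = CaaBACcAabc$AAcc
  sorted[7] = CcAabc$AAccCaaBA
  sorted[8] = aBACcAabc$AAccCa
  sorted[9] = aaBACcAabc$AAccC
  sorted[10] = abc$AAccCaaBACcA
  sorted[11] = bc$AAccCaaBACcAa
  sorted[12] = c$AAccCaaBACcAab
  sorted[13] = cAabc$AAccCaaBAC
  sorted[14] = cCaaBACcAabc$AAc
  sorted[15] = ccCaaBACcAabc$AA
sorted[3] = Aabc$AAccCaaBACc

Answer: Aabc$AAccCaaBACc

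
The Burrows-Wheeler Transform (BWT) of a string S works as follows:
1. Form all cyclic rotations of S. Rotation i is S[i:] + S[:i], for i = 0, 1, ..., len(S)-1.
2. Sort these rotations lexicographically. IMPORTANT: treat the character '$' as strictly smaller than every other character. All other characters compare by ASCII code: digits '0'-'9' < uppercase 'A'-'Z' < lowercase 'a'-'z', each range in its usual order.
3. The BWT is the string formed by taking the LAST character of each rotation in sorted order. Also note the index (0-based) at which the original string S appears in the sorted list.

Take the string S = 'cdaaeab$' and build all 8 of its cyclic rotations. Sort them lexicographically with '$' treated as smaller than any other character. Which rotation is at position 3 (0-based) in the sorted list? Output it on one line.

All 8 rotations (rotation i = S[i:]+S[:i]):
  rot[0] = cdaaeab$
  rot[1] = daaeab$c
  rot[2] = aaeab$cd
  rot[3] = aeab$cda
  rot[4] = eab$cdaa
  rot[5] = ab$cdaae
  rot[6] = b$cdaaea
  rot[7] = $cdaaeab
Sorted (with $ < everything):
  sorted[0] = $cdaaeab
  sorted[1] = aaeab$cd
  sorted[2] = ab$cdaae
  sorted[3] = aeab$cda
  sorted[4] = b$cdaaea
  sorted[5] = cdaaeab$
  sorted[6] = daaeab$c
  sorted[7] = eab$cdaa
sorted[3] = aeab$cda

Answer: aeab$cda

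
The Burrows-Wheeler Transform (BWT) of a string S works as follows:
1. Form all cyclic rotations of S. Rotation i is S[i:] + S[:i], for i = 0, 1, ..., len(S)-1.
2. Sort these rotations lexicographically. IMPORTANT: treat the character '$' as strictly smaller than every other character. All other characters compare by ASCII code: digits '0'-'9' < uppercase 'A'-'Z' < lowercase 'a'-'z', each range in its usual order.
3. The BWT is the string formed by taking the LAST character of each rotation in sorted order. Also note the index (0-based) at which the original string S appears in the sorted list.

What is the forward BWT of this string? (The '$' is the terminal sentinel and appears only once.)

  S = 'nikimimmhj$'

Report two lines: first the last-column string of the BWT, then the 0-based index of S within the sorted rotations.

All 11 rotations (rotation i = S[i:]+S[:i]):
  rot[0] = nikimimmhj$
  rot[1] = ikimimmhj$n
  rot[2] = kimimmhj$ni
  rot[3] = imimmhj$nik
  rot[4] = mimmhj$niki
  rot[5] = immhj$nikim
  rot[6] = mmhj$nikimi
  rot[7] = mhj$nikimim
  rot[8] = hj$nikimimm
  rot[9] = j$nikimimmh
  rot[10] = $nikimimmhj
Sorted (with $ < everything):
  sorted[0] = $nikimimmhj  (last char: 'j')
  sorted[1] = hj$nikimimm  (last char: 'm')
  sorted[2] = ikimimmhj$n  (last char: 'n')
  sorted[3] = imimmhj$nik  (last char: 'k')
  sorted[4] = immhj$nikim  (last char: 'm')
  sorted[5] = j$nikimimmh  (last char: 'h')
  sorted[6] = kimimmhj$ni  (last char: 'i')
  sorted[7] = mhj$nikimim  (last char: 'm')
  sorted[8] = mimmhj$niki  (last char: 'i')
  sorted[9] = mmhj$nikimi  (last char: 'i')
  sorted[10] = nikimimmhj$  (last char: '$')
Last column: jmnkmhimii$
Original string S is at sorted index 10

Answer: jmnkmhimii$
10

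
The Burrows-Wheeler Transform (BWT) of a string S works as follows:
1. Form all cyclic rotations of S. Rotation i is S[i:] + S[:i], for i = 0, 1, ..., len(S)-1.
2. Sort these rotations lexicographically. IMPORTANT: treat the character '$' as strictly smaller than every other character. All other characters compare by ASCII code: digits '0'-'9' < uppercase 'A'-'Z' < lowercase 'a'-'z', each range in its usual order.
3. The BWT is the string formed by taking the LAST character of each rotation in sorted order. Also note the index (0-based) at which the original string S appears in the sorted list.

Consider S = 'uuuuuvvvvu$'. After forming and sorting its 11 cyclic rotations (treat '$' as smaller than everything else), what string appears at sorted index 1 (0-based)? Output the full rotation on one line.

All 11 rotations (rotation i = S[i:]+S[:i]):
  rot[0] = uuuuuvvvvu$
  rot[1] = uuuuvvvvu$u
  rot[2] = uuuvvvvu$uu
  rot[3] = uuvvvvu$uuu
  rot[4] = uvvvvu$uuuu
  rot[5] = vvvvu$uuuuu
  rot[6] = vvvu$uuuuuv
  rot[7] = vvu$uuuuuvv
  rot[8] = vu$uuuuuvvv
  rot[9] = u$uuuuuvvvv
  rot[10] = $uuuuuvvvvu
Sorted (with $ < everything):
  sorted[0] = $uuuuuvvvvu
  sorted[1] = u$uuuuuvvvv
  sorted[2] = uuuuuvvvvu$
  sorted[3] = uuuuvvvvu$u
  sorted[4] = uuuvvvvu$uu
  sorted[5] = uuvvvvu$uuu
  sorted[6] = uvvvvu$uuuu
  sorted[7] = vu$uuuuuvvv
  sorted[8] = vvu$uuuuuvv
  sorted[9] = vvvu$uuuuuv
  sorted[10] = vvvvu$uuuuu
sorted[1] = u$uuuuuvvvv

Answer: u$uuuuuvvvv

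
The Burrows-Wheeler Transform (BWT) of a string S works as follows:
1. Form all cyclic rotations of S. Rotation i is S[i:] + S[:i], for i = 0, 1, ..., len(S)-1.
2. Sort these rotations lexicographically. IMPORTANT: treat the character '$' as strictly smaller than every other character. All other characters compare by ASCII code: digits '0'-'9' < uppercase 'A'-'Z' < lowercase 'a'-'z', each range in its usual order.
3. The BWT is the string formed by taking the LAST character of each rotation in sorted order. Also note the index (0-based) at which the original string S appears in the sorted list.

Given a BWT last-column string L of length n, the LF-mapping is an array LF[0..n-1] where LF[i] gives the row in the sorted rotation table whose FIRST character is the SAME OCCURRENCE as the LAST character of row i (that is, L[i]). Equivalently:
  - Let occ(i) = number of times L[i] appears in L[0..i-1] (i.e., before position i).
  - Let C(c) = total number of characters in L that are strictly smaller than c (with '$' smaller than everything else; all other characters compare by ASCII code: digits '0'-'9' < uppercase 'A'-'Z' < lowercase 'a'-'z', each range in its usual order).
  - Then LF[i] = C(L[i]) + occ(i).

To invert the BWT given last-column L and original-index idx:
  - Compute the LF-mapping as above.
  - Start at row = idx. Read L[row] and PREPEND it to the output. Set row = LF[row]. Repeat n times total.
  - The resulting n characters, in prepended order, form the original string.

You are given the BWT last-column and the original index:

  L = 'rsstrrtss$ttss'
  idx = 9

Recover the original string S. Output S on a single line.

Answer: sttsssttrsrsr$

Derivation:
LF mapping: 1 4 5 10 2 3 11 6 7 0 12 13 8 9
Walk LF starting at row 9, prepending L[row]:
  step 1: row=9, L[9]='$', prepend. Next row=LF[9]=0
  step 2: row=0, L[0]='r', prepend. Next row=LF[0]=1
  step 3: row=1, L[1]='s', prepend. Next row=LF[1]=4
  step 4: row=4, L[4]='r', prepend. Next row=LF[4]=2
  step 5: row=2, L[2]='s', prepend. Next row=LF[2]=5
  step 6: row=5, L[5]='r', prepend. Next row=LF[5]=3
  step 7: row=3, L[3]='t', prepend. Next row=LF[3]=10
  step 8: row=10, L[10]='t', prepend. Next row=LF[10]=12
  step 9: row=12, L[12]='s', prepend. Next row=LF[12]=8
  step 10: row=8, L[8]='s', prepend. Next row=LF[8]=7
  step 11: row=7, L[7]='s', prepend. Next row=LF[7]=6
  step 12: row=6, L[6]='t', prepend. Next row=LF[6]=11
  step 13: row=11, L[11]='t', prepend. Next row=LF[11]=13
  step 14: row=13, L[13]='s', prepend. Next row=LF[13]=9
Reversed output: sttsssttrsrsr$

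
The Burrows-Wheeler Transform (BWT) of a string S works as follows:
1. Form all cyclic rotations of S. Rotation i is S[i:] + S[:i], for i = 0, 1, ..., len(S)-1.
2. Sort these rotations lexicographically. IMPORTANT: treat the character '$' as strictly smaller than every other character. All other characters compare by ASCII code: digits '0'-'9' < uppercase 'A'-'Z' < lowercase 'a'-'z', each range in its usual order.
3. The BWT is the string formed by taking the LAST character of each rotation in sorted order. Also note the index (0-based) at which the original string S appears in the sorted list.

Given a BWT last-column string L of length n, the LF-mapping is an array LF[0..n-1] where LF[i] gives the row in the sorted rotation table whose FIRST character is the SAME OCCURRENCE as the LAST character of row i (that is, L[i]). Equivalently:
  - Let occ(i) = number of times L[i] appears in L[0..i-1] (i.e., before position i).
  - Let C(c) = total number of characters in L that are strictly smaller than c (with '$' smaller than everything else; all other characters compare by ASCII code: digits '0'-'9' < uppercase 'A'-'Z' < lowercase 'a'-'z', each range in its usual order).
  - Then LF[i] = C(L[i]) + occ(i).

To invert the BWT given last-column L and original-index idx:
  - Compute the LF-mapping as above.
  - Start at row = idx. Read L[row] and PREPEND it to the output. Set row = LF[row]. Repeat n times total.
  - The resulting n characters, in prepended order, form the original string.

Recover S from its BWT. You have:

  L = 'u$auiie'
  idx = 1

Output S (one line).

LF mapping: 5 0 1 6 3 4 2
Walk LF starting at row 1, prepending L[row]:
  step 1: row=1, L[1]='$', prepend. Next row=LF[1]=0
  step 2: row=0, L[0]='u', prepend. Next row=LF[0]=5
  step 3: row=5, L[5]='i', prepend. Next row=LF[5]=4
  step 4: row=4, L[4]='i', prepend. Next row=LF[4]=3
  step 5: row=3, L[3]='u', prepend. Next row=LF[3]=6
  step 6: row=6, L[6]='e', prepend. Next row=LF[6]=2
  step 7: row=2, L[2]='a', prepend. Next row=LF[2]=1
Reversed output: aeuiiu$

Answer: aeuiiu$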